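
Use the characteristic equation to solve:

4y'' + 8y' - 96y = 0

Characteristic equation: 4r² + 8r - 96 = 0
Divide by 4: r² + 2r - 24 = 0
Roots: r = 4, -6 (distinct real)
General solution: y = C₁e^(4x) + C₂e^(-6x)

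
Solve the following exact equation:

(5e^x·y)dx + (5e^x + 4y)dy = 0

Verify exactness: ∂M/∂y = ∂N/∂x ✓
Find F(x,y) such that ∂F/∂x = M, ∂F/∂y = N
Solution: 5e^x·y + 2y² = C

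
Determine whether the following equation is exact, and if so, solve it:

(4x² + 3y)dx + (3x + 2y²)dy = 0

Verify exactness: ∂M/∂y = ∂N/∂x ✓
Find F(x,y) such that ∂F/∂x = M, ∂F/∂y = N
Solution: 4x³/3 + 3xy + 2y³/3 = C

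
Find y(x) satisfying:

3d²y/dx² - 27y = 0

Characteristic equation: 3r² - 27 = 0
Divide by 3: r² - 9 = 0
Roots: r = 3, -3 (distinct real)
General solution: y = C₁e^(3x) + C₂e^(-3x)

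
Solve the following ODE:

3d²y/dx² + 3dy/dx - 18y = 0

Characteristic equation: 3r² + 3r - 18 = 0
Divide by 3: r² + r - 6 = 0
Roots: r = 2, -3 (distinct real)
General solution: y = C₁e^(2x) + C₂e^(-3x)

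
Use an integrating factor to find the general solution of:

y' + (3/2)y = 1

Using integrating factor method:

General solution: y = 2/3 + Ce^(-3x/2)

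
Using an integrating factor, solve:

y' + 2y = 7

Using integrating factor method:

General solution: y = 7/2 + Ce^(-2x)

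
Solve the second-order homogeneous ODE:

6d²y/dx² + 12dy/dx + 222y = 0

Characteristic equation: 6r² + 12r + 222 = 0
Divide by 6: r² + 2r + 37 = 0
Roots: r = -1 ± 6i (complex conjugates)
General solution: y = e^(-x)(C₁cos(6x) + C₂sin(6x))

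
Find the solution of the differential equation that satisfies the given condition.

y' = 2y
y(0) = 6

General solution: y = Ce^(2x)
Applying IC y(0) = 6:
Particular solution: y = 6e^(2x)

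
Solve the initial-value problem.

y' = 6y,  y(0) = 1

General solution: y = Ce^(6x)
Applying IC y(0) = 1:
Particular solution: y = e^(6x)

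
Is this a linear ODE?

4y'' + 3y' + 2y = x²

Yes. Linear (y and its derivatives appear to the first power only, no products of y terms)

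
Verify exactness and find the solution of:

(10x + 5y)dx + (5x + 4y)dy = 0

Verify exactness: ∂M/∂y = ∂N/∂x ✓
Find F(x,y) such that ∂F/∂x = M, ∂F/∂y = N
Solution: 5x² + 5xy + 2y² = C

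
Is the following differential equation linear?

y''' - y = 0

Yes. Linear (y and its derivatives appear to the first power only, no products of y terms)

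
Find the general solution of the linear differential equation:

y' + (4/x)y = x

Using integrating factor method:

General solution: y = (1/6)x^2 + Cx^(-4)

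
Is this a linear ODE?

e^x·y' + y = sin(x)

Yes. Linear (y and its derivatives appear to the first power only, no products of y terms)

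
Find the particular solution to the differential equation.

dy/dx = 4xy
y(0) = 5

General solution: y = Ce^(2x²)
Applying IC y(0) = 5:
Particular solution: y = 5e^(2x²)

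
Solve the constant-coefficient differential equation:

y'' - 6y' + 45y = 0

Characteristic equation: r² - 6r + 45 = 0
Roots: r = 3 ± 6i (complex conjugates)
General solution: y = e^(3x)(C₁cos(6x) + C₂sin(6x))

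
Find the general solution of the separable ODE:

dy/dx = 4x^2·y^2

Separating variables and integrating:
-1/y = 4x^3/3 + C

General solution: y^-1 = (-4/3)x^3 + C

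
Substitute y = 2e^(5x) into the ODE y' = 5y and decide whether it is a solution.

Verification:
y = 2e^(5x)
y' = 10e^(5x)
5y = 10e^(5x)
y' = 5y ✓

Yes, it is a solution.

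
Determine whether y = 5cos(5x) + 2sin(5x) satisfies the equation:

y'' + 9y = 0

Verification:
y'' = -125cos(5x) - 50sin(5x)
y'' + 9y ≠ 0 (frequency mismatch: got 25 instead of 9)

No, it is not a solution.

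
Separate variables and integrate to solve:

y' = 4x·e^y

Separating variables and integrating:
-e^(-y) = 2x² + C

General solution: y = -ln(C - 2x²)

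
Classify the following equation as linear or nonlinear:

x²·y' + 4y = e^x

Linear (y and its derivatives appear to the first power only, no products of y terms)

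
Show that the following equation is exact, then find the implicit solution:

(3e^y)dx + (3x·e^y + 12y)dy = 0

Verify exactness: ∂M/∂y = ∂N/∂x ✓
Find F(x,y) such that ∂F/∂x = M, ∂F/∂y = N
Solution: 3x·e^y + 6y² = C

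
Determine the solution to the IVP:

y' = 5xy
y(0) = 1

General solution: y = Ce^(5x²/2)
Applying IC y(0) = 1:
Particular solution: y = e^(5x²/2)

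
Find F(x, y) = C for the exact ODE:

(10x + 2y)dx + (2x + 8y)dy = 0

Verify exactness: ∂M/∂y = ∂N/∂x ✓
Find F(x,y) such that ∂F/∂x = M, ∂F/∂y = N
Solution: 5x² + 2xy + 4y² = C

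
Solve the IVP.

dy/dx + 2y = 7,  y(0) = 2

General solution: y = 7/2 + Ce^(-2x)
Applying y(0) = 2: C = 2 - 7/2 = -3/2
Particular solution: y = 7/2 - (3/2)e^(-2x)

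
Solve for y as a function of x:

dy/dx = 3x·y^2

Separating variables and integrating:
-1/y = 3x^2/2 + C

General solution: y^-1 = (-3/2)x^2 + C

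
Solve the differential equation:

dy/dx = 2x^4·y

Separating variables and integrating:
ln|y| = 2x^5/5 + C

General solution: y = Ce^(2x^5/5)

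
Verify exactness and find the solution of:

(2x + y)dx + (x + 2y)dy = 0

Verify exactness: ∂M/∂y = ∂N/∂x ✓
Find F(x,y) such that ∂F/∂x = M, ∂F/∂y = N
Solution: x² + xy + y² = C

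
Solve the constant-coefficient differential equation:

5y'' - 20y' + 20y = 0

Characteristic equation: 5r² - 20r + 20 = 0
Divide by 5: r² - 4r + 4 = 0
Factored: (r - 2)² = 0
Repeated root: r = 2
General solution: y = (C₁ + C₂x)e^(2x)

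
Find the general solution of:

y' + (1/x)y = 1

Using integrating factor method:

General solution: y = (1/2)x + C/x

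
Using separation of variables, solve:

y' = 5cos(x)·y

Separating variables and integrating:
ln|y| = 5sin(x) + C

General solution: y = Ce^(5sin(x))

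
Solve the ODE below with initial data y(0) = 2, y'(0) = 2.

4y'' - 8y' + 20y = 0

General solution: y = e^x(C₁cos(2x) + C₂sin(2x))
Complex roots r = 1 ± 2i
Applying ICs: C₁ = 2, C₂ = 0
Particular solution: y = e^x(2cos(2x))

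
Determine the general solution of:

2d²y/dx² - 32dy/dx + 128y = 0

Characteristic equation: 2r² - 32r + 128 = 0
Divide by 2: r² - 16r + 64 = 0
Factored: (r - 8)² = 0
Repeated root: r = 8
General solution: y = (C₁ + C₂x)e^(8x)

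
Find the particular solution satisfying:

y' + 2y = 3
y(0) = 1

General solution: y = 3/2 + Ce^(-2x)
Applying y(0) = 1: C = 1 - 3/2 = -1/2
Particular solution: y = 3/2 - (1/2)e^(-2x)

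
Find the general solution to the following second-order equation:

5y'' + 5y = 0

Characteristic equation: 5r² + 5 = 0
Divide by 5: r² + 1 = 0
Roots: r = ±i (complex conjugates)
General solution: y = C₁cos(x) + C₂sin(x)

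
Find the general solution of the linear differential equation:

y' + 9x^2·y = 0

Using integrating factor method:

General solution: y = Ce^(-3x^3)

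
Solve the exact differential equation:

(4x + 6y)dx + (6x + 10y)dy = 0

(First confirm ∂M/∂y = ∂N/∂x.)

Verify exactness: ∂M/∂y = ∂N/∂x ✓
Find F(x,y) such that ∂F/∂x = M, ∂F/∂y = N
Solution: 2x² + 6xy + 5y² = C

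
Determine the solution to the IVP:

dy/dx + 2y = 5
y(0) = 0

General solution: y = 5/2 + Ce^(-2x)
Applying y(0) = 0: C = 0 - 5/2 = -5/2
Particular solution: y = 5/2 - (5/2)e^(-2x)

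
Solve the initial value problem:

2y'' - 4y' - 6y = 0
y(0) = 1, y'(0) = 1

General solution: y = C₁e^(3x) + C₂e^(-x)
Applying ICs: C₁ = 1/2, C₂ = 1/2
Particular solution: y = (1/2)e^(3x) + (1/2)e^(-x)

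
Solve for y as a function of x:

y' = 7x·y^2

Separating variables and integrating:
-1/y = 7x^2/2 + C

General solution: y^-1 = (-7/2)x^2 + C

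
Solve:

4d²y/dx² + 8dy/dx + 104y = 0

Characteristic equation: 4r² + 8r + 104 = 0
Divide by 4: r² + 2r + 26 = 0
Roots: r = -1 ± 5i (complex conjugates)
General solution: y = e^(-x)(C₁cos(5x) + C₂sin(5x))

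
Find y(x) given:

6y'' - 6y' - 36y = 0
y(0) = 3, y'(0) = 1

General solution: y = C₁e^(3x) + C₂e^(-2x)
Applying ICs: C₁ = 7/5, C₂ = 8/5
Particular solution: y = (7/5)e^(3x) + (8/5)e^(-2x)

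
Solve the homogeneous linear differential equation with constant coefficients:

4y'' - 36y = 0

Characteristic equation: 4r² - 36 = 0
Divide by 4: r² - 9 = 0
Roots: r = 3, -3 (distinct real)
General solution: y = C₁e^(3x) + C₂e^(-3x)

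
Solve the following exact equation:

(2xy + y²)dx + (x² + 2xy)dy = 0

Verify exactness: ∂M/∂y = ∂N/∂x ✓
Find F(x,y) such that ∂F/∂x = M, ∂F/∂y = N
Solution: x²y + xy² = C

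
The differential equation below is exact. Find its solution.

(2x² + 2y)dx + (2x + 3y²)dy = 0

Verify exactness: ∂M/∂y = ∂N/∂x ✓
Find F(x,y) such that ∂F/∂x = M, ∂F/∂y = N
Solution: 2x³/3 + 2xy + y³ = C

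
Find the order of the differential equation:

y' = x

The order is 1 (highest derivative is of order 1).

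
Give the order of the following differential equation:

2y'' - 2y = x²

The order is 2 (highest derivative is of order 2).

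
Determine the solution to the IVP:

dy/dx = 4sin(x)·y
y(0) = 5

General solution: y = Ce^(-4cos(x))
Applying IC y(0) = 5:
Particular solution: y = 5e^(4(1-cos(x)))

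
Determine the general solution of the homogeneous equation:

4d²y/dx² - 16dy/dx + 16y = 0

Characteristic equation: 4r² - 16r + 16 = 0
Divide by 4: r² - 4r + 4 = 0
Factored: (r - 2)² = 0
Repeated root: r = 2
General solution: y = (C₁ + C₂x)e^(2x)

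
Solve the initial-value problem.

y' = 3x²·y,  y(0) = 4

General solution: y = Ce^(x³)
Applying IC y(0) = 4:
Particular solution: y = 4e^(x³)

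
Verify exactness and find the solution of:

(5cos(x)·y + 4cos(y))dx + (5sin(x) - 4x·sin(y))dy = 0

Verify exactness: ∂M/∂y = ∂N/∂x ✓
Find F(x,y) such that ∂F/∂x = M, ∂F/∂y = N
Solution: 5sin(x)·y + 4x·cos(y) = C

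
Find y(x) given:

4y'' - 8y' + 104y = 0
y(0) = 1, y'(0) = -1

General solution: y = e^x(C₁cos(5x) + C₂sin(5x))
Complex roots r = 1 ± 5i
Applying ICs: C₁ = 1, C₂ = -2/5
Particular solution: y = e^x(cos(5x) - (2/5)sin(5x))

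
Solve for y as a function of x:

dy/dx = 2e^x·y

Separating variables and integrating:
ln|y| = 2e^x + C

General solution: y = Ce^(2e^x)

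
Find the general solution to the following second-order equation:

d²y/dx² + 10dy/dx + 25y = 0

Characteristic equation: r² + 10r + 25 = 0
Factored: (r + 5)² = 0
Repeated root: r = -5
General solution: y = (C₁ + C₂x)e^(-5x)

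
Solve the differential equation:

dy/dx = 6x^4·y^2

Separating variables and integrating:
-1/y = 6x^5/5 + C

General solution: y^-1 = (-6/5)x^5 + C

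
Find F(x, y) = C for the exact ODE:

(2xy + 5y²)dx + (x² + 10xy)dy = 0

Verify exactness: ∂M/∂y = ∂N/∂x ✓
Find F(x,y) such that ∂F/∂x = M, ∂F/∂y = N
Solution: x²y + 5xy² = C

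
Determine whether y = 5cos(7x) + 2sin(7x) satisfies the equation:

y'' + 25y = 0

Verification:
y'' = -245cos(7x) - 98sin(7x)
y'' + 25y ≠ 0 (frequency mismatch: got 49 instead of 25)

No, it is not a solution.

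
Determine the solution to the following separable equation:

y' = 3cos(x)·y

Separating variables and integrating:
ln|y| = 3sin(x) + C

General solution: y = Ce^(3sin(x))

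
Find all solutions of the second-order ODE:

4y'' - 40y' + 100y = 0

Characteristic equation: 4r² - 40r + 100 = 0
Divide by 4: r² - 10r + 25 = 0
Factored: (r - 5)² = 0
Repeated root: r = 5
General solution: y = (C₁ + C₂x)e^(5x)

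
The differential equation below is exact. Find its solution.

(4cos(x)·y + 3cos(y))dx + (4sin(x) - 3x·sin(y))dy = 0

Verify exactness: ∂M/∂y = ∂N/∂x ✓
Find F(x,y) such that ∂F/∂x = M, ∂F/∂y = N
Solution: 4sin(x)·y + 3x·cos(y) = C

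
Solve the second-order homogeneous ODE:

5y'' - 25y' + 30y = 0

Characteristic equation: 5r² - 25r + 30 = 0
Divide by 5: r² - 5r + 6 = 0
Roots: r = 2, 3 (distinct real)
General solution: y = C₁e^(2x) + C₂e^(3x)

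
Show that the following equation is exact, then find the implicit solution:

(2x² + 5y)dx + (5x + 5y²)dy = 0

Verify exactness: ∂M/∂y = ∂N/∂x ✓
Find F(x,y) such that ∂F/∂x = M, ∂F/∂y = N
Solution: 2x³/3 + 5xy + 5y³/3 = C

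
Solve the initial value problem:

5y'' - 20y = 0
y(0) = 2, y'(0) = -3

General solution: y = C₁e^(2x) + C₂e^(-2x)
Applying ICs: C₁ = 1/4, C₂ = 7/4
Particular solution: y = (1/4)e^(2x) + (7/4)e^(-2x)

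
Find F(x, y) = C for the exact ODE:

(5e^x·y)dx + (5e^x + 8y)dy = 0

Verify exactness: ∂M/∂y = ∂N/∂x ✓
Find F(x,y) such that ∂F/∂x = M, ∂F/∂y = N
Solution: 5e^x·y + 4y² = C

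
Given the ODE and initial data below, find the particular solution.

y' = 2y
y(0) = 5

General solution: y = Ce^(2x)
Applying IC y(0) = 5:
Particular solution: y = 5e^(2x)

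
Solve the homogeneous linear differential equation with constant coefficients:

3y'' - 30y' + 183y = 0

Characteristic equation: 3r² - 30r + 183 = 0
Divide by 3: r² - 10r + 61 = 0
Roots: r = 5 ± 6i (complex conjugates)
General solution: y = e^(5x)(C₁cos(6x) + C₂sin(6x))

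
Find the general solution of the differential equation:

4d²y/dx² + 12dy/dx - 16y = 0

Characteristic equation: 4r² + 12r - 16 = 0
Divide by 4: r² + 3r - 4 = 0
Roots: r = 1, -4 (distinct real)
General solution: y = C₁e^x + C₂e^(-4x)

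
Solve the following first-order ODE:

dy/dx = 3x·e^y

Separating variables and integrating:
-e^(-y) = 3x²/2 + C

General solution: y = -ln(C - 3x²/2)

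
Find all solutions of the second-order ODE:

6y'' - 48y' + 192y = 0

Characteristic equation: 6r² - 48r + 192 = 0
Divide by 6: r² - 8r + 32 = 0
Roots: r = 4 ± 4i (complex conjugates)
General solution: y = e^(4x)(C₁cos(4x) + C₂sin(4x))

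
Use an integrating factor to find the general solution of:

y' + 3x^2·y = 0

Using integrating factor method:

General solution: y = Ce^(-x^3)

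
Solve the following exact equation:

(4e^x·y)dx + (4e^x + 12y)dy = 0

Verify exactness: ∂M/∂y = ∂N/∂x ✓
Find F(x,y) such that ∂F/∂x = M, ∂F/∂y = N
Solution: 4e^x·y + 6y² = C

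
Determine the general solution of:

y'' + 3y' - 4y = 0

Characteristic equation: r² + 3r - 4 = 0
Roots: r = 1, -4 (distinct real)
General solution: y = C₁e^x + C₂e^(-4x)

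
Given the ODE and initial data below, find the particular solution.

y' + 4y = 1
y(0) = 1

General solution: y = 1/4 + Ce^(-4x)
Applying y(0) = 1: C = 1 - 1/4 = 3/4
Particular solution: y = 1/4 + (3/4)e^(-4x)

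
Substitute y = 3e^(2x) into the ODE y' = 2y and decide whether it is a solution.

Verification:
y = 3e^(2x)
y' = 6e^(2x)
2y = 6e^(2x)
y' = 2y ✓

Yes, it is a solution.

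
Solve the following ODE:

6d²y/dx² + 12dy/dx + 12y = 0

Characteristic equation: 6r² + 12r + 12 = 0
Divide by 6: r² + 2r + 2 = 0
Roots: r = -1 ± i (complex conjugates)
General solution: y = e^(-x)(C₁cos(x) + C₂sin(x))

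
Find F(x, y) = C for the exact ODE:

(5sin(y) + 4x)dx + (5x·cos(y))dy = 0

Verify exactness: ∂M/∂y = ∂N/∂x ✓
Find F(x,y) such that ∂F/∂x = M, ∂F/∂y = N
Solution: 5x·sin(y) + 2x² = C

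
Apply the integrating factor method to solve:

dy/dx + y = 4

Using integrating factor method:

General solution: y = 4 + Ce^(-x)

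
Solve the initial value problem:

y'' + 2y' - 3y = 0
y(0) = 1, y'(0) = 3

General solution: y = C₁e^x + C₂e^(-3x)
Applying ICs: C₁ = 3/2, C₂ = -1/2
Particular solution: y = (3/2)e^x - (1/2)e^(-3x)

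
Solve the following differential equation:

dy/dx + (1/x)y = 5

Using integrating factor method:

General solution: y = (5/2)x + C/x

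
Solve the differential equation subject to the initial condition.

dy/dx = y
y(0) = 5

General solution: y = Ce^x
Applying IC y(0) = 5:
Particular solution: y = 5e^x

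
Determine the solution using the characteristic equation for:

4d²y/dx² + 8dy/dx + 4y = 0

Characteristic equation: 4r² + 8r + 4 = 0
Divide by 4: r² + 2r + 1 = 0
Factored: (r + 1)² = 0
Repeated root: r = -1
General solution: y = (C₁ + C₂x)e^(-x)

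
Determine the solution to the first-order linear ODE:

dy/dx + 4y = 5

Using integrating factor method:

General solution: y = 5/4 + Ce^(-4x)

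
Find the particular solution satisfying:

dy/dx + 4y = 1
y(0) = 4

General solution: y = 1/4 + Ce^(-4x)
Applying y(0) = 4: C = 4 - 1/4 = 15/4
Particular solution: y = 1/4 + (15/4)e^(-4x)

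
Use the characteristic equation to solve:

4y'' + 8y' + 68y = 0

Characteristic equation: 4r² + 8r + 68 = 0
Divide by 4: r² + 2r + 17 = 0
Roots: r = -1 ± 4i (complex conjugates)
General solution: y = e^(-x)(C₁cos(4x) + C₂sin(4x))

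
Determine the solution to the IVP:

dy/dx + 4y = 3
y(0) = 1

General solution: y = 3/4 + Ce^(-4x)
Applying y(0) = 1: C = 1 - 3/4 = 1/4
Particular solution: y = 3/4 + (1/4)e^(-4x)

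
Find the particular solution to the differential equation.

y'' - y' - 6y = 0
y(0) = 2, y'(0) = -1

General solution: y = C₁e^(3x) + C₂e^(-2x)
Applying ICs: C₁ = 3/5, C₂ = 7/5
Particular solution: y = (3/5)e^(3x) + (7/5)e^(-2x)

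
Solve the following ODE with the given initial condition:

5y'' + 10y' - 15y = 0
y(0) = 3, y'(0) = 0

General solution: y = C₁e^x + C₂e^(-3x)
Applying ICs: C₁ = 9/4, C₂ = 3/4
Particular solution: y = (9/4)e^x + (3/4)e^(-3x)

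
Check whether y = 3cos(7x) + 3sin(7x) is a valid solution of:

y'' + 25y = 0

Verification:
y'' = -147cos(7x) - 147sin(7x)
y'' + 25y ≠ 0 (frequency mismatch: got 49 instead of 25)

No, it is not a solution.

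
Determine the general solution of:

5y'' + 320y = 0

Characteristic equation: 5r² + 320 = 0
Divide by 5: r² + 64 = 0
Roots: r = ±8i (complex conjugates)
General solution: y = C₁cos(8x) + C₂sin(8x)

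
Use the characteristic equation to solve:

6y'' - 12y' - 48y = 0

Characteristic equation: 6r² - 12r - 48 = 0
Divide by 6: r² - 2r - 8 = 0
Roots: r = 4, -2 (distinct real)
General solution: y = C₁e^(4x) + C₂e^(-2x)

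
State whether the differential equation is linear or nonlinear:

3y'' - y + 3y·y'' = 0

Nonlinear (y·y'' term)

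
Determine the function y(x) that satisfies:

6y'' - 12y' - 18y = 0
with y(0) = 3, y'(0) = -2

General solution: y = C₁e^(3x) + C₂e^(-x)
Applying ICs: C₁ = 1/4, C₂ = 11/4
Particular solution: y = (1/4)e^(3x) + (11/4)e^(-x)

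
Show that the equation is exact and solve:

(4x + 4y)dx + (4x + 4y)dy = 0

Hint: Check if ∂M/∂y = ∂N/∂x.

Verify exactness: ∂M/∂y = ∂N/∂x ✓
Find F(x,y) such that ∂F/∂x = M, ∂F/∂y = N
Solution: 2x² + 4xy + 2y² = C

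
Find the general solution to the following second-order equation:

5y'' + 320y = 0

Characteristic equation: 5r² + 320 = 0
Divide by 5: r² + 64 = 0
Roots: r = ±8i (complex conjugates)
General solution: y = C₁cos(8x) + C₂sin(8x)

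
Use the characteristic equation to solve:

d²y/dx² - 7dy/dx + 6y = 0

Characteristic equation: r² - 7r + 6 = 0
Roots: r = 1, 6 (distinct real)
General solution: y = C₁e^x + C₂e^(6x)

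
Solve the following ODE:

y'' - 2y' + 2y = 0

Characteristic equation: r² - 2r + 2 = 0
Roots: r = 1 ± i (complex conjugates)
General solution: y = e^x(C₁cos(x) + C₂sin(x))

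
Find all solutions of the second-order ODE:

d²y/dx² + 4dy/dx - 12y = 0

Characteristic equation: r² + 4r - 12 = 0
Roots: r = 2, -6 (distinct real)
General solution: y = C₁e^(2x) + C₂e^(-6x)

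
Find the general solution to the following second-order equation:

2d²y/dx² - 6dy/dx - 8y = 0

Characteristic equation: 2r² - 6r - 8 = 0
Divide by 2: r² - 3r - 4 = 0
Roots: r = 4, -1 (distinct real)
General solution: y = C₁e^(4x) + C₂e^(-x)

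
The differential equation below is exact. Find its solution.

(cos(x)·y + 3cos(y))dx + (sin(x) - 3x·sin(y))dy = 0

Verify exactness: ∂M/∂y = ∂N/∂x ✓
Find F(x,y) such that ∂F/∂x = M, ∂F/∂y = N
Solution: sin(x)·y + 3x·cos(y) = C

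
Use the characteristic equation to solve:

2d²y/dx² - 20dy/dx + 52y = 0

Characteristic equation: 2r² - 20r + 52 = 0
Divide by 2: r² - 10r + 26 = 0
Roots: r = 5 ± i (complex conjugates)
General solution: y = e^(5x)(C₁cos(x) + C₂sin(x))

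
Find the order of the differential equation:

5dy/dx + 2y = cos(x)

The order is 1 (highest derivative is of order 1).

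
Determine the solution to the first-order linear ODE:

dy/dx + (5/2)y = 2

Using integrating factor method:

General solution: y = 4/5 + Ce^(-5x/2)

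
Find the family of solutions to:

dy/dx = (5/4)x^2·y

Separating variables and integrating:
ln|y| = 5x^3/12 + C

General solution: y = Ce^(5x^3/12)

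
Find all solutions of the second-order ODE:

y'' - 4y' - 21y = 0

Characteristic equation: r² - 4r - 21 = 0
Roots: r = 7, -3 (distinct real)
General solution: y = C₁e^(7x) + C₂e^(-3x)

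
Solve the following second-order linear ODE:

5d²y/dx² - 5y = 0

Characteristic equation: 5r² - 5 = 0
Divide by 5: r² - 1 = 0
Roots: r = 1, -1 (distinct real)
General solution: y = C₁e^x + C₂e^(-x)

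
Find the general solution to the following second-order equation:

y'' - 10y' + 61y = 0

Characteristic equation: r² - 10r + 61 = 0
Roots: r = 5 ± 6i (complex conjugates)
General solution: y = e^(5x)(C₁cos(6x) + C₂sin(6x))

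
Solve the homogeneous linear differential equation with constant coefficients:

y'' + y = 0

Characteristic equation: r² + 1 = 0
Roots: r = ±i (complex conjugates)
General solution: y = C₁cos(x) + C₂sin(x)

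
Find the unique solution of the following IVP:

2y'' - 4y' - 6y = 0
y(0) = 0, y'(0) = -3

General solution: y = C₁e^(3x) + C₂e^(-x)
Applying ICs: C₁ = -3/4, C₂ = 3/4
Particular solution: y = -(3/4)e^(3x) + (3/4)e^(-x)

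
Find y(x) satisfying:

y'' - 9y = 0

Characteristic equation: r² - 9 = 0
Roots: r = 3, -3 (distinct real)
General solution: y = C₁e^(3x) + C₂e^(-3x)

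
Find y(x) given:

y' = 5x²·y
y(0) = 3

General solution: y = Ce^(5x³/3)
Applying IC y(0) = 3:
Particular solution: y = 3e^(5x³/3)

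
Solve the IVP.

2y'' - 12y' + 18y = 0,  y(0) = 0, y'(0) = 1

General solution: y = (C₁ + C₂x)e^(3x)
Repeated root r = 3
Applying ICs: C₁ = 0, C₂ = 1
Particular solution: y = xe^(3x)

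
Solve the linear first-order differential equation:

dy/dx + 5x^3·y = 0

Using integrating factor method:

General solution: y = Ce^(-5x^4/4)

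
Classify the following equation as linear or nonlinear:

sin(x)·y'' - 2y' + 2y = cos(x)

Linear (y and its derivatives appear to the first power only, no products of y terms)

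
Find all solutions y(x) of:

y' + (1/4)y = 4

Using integrating factor method:

General solution: y = 16 + Ce^(-x/4)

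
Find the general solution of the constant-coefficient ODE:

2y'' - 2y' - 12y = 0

Characteristic equation: 2r² - 2r - 12 = 0
Divide by 2: r² - r - 6 = 0
Roots: r = 3, -2 (distinct real)
General solution: y = C₁e^(3x) + C₂e^(-2x)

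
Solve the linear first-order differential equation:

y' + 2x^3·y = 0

Using integrating factor method:

General solution: y = Ce^(-x^4/2)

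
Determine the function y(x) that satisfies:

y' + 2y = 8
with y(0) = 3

General solution: y = 4 + Ce^(-2x)
Applying y(0) = 3: C = 3 - 4 = -1
Particular solution: y = 4 - e^(-2x)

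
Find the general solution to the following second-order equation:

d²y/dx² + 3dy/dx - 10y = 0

Characteristic equation: r² + 3r - 10 = 0
Roots: r = 2, -5 (distinct real)
General solution: y = C₁e^(2x) + C₂e^(-5x)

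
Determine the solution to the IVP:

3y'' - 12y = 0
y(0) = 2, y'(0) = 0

General solution: y = C₁e^(2x) + C₂e^(-2x)
Applying ICs: C₁ = 1, C₂ = 1
Particular solution: y = e^(2x) + e^(-2x)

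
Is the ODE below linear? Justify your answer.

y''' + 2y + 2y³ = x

No. Nonlinear (y³ term)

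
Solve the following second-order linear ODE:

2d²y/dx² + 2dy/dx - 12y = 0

Characteristic equation: 2r² + 2r - 12 = 0
Divide by 2: r² + r - 6 = 0
Roots: r = 2, -3 (distinct real)
General solution: y = C₁e^(2x) + C₂e^(-3x)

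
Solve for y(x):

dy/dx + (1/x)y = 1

Using integrating factor method:

General solution: y = (1/2)x + C/x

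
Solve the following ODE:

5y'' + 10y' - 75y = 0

Characteristic equation: 5r² + 10r - 75 = 0
Divide by 5: r² + 2r - 15 = 0
Roots: r = 3, -5 (distinct real)
General solution: y = C₁e^(3x) + C₂e^(-5x)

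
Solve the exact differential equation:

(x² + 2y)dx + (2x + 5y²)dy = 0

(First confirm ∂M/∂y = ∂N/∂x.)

Verify exactness: ∂M/∂y = ∂N/∂x ✓
Find F(x,y) such that ∂F/∂x = M, ∂F/∂y = N
Solution: x³/3 + 2xy + 5y³/3 = C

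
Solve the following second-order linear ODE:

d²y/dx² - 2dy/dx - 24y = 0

Characteristic equation: r² - 2r - 24 = 0
Roots: r = 6, -4 (distinct real)
General solution: y = C₁e^(6x) + C₂e^(-4x)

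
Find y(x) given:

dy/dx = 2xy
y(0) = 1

General solution: y = Ce^(x²)
Applying IC y(0) = 1:
Particular solution: y = e^(x²)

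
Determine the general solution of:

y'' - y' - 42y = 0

Characteristic equation: r² - r - 42 = 0
Roots: r = 7, -6 (distinct real)
General solution: y = C₁e^(7x) + C₂e^(-6x)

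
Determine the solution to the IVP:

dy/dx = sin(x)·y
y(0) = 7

General solution: y = Ce^(-cos(x))
Applying IC y(0) = 7:
Particular solution: y = 7e^(1-cos(x))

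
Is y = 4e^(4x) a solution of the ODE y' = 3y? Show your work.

Verification:
y = 4e^(4x)
y' = 16e^(4x)
But 3y = 12e^(4x)
y' ≠ 3y — the derivative does not match

No, it is not a solution.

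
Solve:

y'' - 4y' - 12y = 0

Characteristic equation: r² - 4r - 12 = 0
Roots: r = 6, -2 (distinct real)
General solution: y = C₁e^(6x) + C₂e^(-2x)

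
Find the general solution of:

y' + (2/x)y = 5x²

Using integrating factor method:

General solution: y = x^3 + Cx^(-2)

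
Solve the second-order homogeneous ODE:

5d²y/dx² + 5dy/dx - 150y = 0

Characteristic equation: 5r² + 5r - 150 = 0
Divide by 5: r² + r - 30 = 0
Roots: r = 5, -6 (distinct real)
General solution: y = C₁e^(5x) + C₂e^(-6x)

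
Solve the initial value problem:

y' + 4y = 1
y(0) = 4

General solution: y = 1/4 + Ce^(-4x)
Applying y(0) = 4: C = 4 - 1/4 = 15/4
Particular solution: y = 1/4 + (15/4)e^(-4x)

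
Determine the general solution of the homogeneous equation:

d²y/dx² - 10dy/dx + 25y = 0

Characteristic equation: r² - 10r + 25 = 0
Factored: (r - 5)² = 0
Repeated root: r = 5
General solution: y = (C₁ + C₂x)e^(5x)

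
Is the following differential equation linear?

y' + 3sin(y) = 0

No. Nonlinear (sin(y) is nonlinear in y)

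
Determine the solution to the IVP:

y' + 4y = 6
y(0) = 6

General solution: y = 3/2 + Ce^(-4x)
Applying y(0) = 6: C = 6 - 3/2 = 9/2
Particular solution: y = 3/2 + (9/2)e^(-4x)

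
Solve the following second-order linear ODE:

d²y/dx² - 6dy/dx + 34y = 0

Characteristic equation: r² - 6r + 34 = 0
Roots: r = 3 ± 5i (complex conjugates)
General solution: y = e^(3x)(C₁cos(5x) + C₂sin(5x))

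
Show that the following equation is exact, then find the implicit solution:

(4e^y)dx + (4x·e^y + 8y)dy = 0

Verify exactness: ∂M/∂y = ∂N/∂x ✓
Find F(x,y) such that ∂F/∂x = M, ∂F/∂y = N
Solution: 4x·e^y + 4y² = C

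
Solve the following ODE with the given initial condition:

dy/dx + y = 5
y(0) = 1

General solution: y = 5 + Ce^(-x)
Applying y(0) = 1: C = 1 - 5 = -4
Particular solution: y = 5 - 4e^(-x)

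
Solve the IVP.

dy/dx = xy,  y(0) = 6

General solution: y = Ce^(x²/2)
Applying IC y(0) = 6:
Particular solution: y = 6e^(x²/2)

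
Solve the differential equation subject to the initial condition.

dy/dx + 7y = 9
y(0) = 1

General solution: y = 9/7 + Ce^(-7x)
Applying y(0) = 1: C = 1 - 9/7 = -2/7
Particular solution: y = 9/7 - (2/7)e^(-7x)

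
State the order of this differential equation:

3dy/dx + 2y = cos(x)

The order is 1 (highest derivative is of order 1).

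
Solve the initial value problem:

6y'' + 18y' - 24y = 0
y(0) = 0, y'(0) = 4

General solution: y = C₁e^x + C₂e^(-4x)
Applying ICs: C₁ = 4/5, C₂ = -4/5
Particular solution: y = (4/5)e^x - (4/5)e^(-4x)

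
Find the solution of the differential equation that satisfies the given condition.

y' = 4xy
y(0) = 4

General solution: y = Ce^(2x²)
Applying IC y(0) = 4:
Particular solution: y = 4e^(2x²)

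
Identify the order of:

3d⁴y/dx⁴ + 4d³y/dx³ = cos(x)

The order is 4 (highest derivative is of order 4).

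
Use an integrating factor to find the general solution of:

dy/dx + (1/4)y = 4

Using integrating factor method:

General solution: y = 16 + Ce^(-x/4)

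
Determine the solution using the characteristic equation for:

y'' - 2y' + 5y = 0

Characteristic equation: r² - 2r + 5 = 0
Roots: r = 1 ± 2i (complex conjugates)
General solution: y = e^x(C₁cos(2x) + C₂sin(2x))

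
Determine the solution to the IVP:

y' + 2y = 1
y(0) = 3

General solution: y = 1/2 + Ce^(-2x)
Applying y(0) = 3: C = 3 - 1/2 = 5/2
Particular solution: y = 1/2 + (5/2)e^(-2x)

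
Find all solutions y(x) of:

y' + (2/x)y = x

Using integrating factor method:

General solution: y = (1/4)x^2 + Cx^(-2)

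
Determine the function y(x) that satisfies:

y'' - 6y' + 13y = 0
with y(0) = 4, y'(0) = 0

General solution: y = e^(3x)(C₁cos(2x) + C₂sin(2x))
Complex roots r = 3 ± 2i
Applying ICs: C₁ = 4, C₂ = -6
Particular solution: y = e^(3x)(4cos(2x) - 6sin(2x))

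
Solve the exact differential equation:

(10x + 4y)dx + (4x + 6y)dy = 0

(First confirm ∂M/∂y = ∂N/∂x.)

Verify exactness: ∂M/∂y = ∂N/∂x ✓
Find F(x,y) such that ∂F/∂x = M, ∂F/∂y = N
Solution: 5x² + 4xy + 3y² = C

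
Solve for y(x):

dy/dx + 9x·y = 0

Using integrating factor method:

General solution: y = Ce^(-9x^2/2)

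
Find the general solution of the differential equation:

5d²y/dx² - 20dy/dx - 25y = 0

Characteristic equation: 5r² - 20r - 25 = 0
Divide by 5: r² - 4r - 5 = 0
Roots: r = 5, -1 (distinct real)
General solution: y = C₁e^(5x) + C₂e^(-x)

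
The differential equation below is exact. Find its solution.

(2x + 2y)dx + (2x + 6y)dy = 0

Verify exactness: ∂M/∂y = ∂N/∂x ✓
Find F(x,y) such that ∂F/∂x = M, ∂F/∂y = N
Solution: x² + 2xy + 3y² = C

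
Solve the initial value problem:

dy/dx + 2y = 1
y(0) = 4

General solution: y = 1/2 + Ce^(-2x)
Applying y(0) = 4: C = 4 - 1/2 = 7/2
Particular solution: y = 1/2 + (7/2)e^(-2x)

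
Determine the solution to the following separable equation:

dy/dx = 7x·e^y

Separating variables and integrating:
-e^(-y) = 7x²/2 + C

General solution: y = -ln(C - 7x²/2)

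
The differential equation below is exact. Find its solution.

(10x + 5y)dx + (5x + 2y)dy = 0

Verify exactness: ∂M/∂y = ∂N/∂x ✓
Find F(x,y) such that ∂F/∂x = M, ∂F/∂y = N
Solution: 5x² + 5xy + y² = C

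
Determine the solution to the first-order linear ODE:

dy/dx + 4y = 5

Using integrating factor method:

General solution: y = 5/4 + Ce^(-4x)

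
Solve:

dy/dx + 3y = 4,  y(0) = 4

General solution: y = 4/3 + Ce^(-3x)
Applying y(0) = 4: C = 4 - 4/3 = 8/3
Particular solution: y = 4/3 + (8/3)e^(-3x)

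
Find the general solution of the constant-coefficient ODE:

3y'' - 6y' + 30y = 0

Characteristic equation: 3r² - 6r + 30 = 0
Divide by 3: r² - 2r + 10 = 0
Roots: r = 1 ± 3i (complex conjugates)
General solution: y = e^x(C₁cos(3x) + C₂sin(3x))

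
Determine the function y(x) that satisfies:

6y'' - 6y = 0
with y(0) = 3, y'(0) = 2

General solution: y = C₁e^x + C₂e^(-x)
Applying ICs: C₁ = 5/2, C₂ = 1/2
Particular solution: y = (5/2)e^x + (1/2)e^(-x)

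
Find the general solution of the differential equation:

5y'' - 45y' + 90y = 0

Characteristic equation: 5r² - 45r + 90 = 0
Divide by 5: r² - 9r + 18 = 0
Roots: r = 3, 6 (distinct real)
General solution: y = C₁e^(3x) + C₂e^(6x)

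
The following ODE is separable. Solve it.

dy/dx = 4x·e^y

Separating variables and integrating:
-e^(-y) = 2x² + C

General solution: y = -ln(C - 2x²)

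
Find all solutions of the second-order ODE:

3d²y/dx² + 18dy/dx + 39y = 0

Characteristic equation: 3r² + 18r + 39 = 0
Divide by 3: r² + 6r + 13 = 0
Roots: r = -3 ± 2i (complex conjugates)
General solution: y = e^(-3x)(C₁cos(2x) + C₂sin(2x))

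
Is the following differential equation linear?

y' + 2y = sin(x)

Yes. Linear (y and its derivatives appear to the first power only, no products of y terms)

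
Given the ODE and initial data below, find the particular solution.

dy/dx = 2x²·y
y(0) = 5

General solution: y = Ce^(2x³/3)
Applying IC y(0) = 5:
Particular solution: y = 5e^(2x³/3)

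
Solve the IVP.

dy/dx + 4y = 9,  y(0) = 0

General solution: y = 9/4 + Ce^(-4x)
Applying y(0) = 0: C = 0 - 9/4 = -9/4
Particular solution: y = 9/4 - (9/4)e^(-4x)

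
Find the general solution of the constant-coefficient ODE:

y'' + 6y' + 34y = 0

Characteristic equation: r² + 6r + 34 = 0
Roots: r = -3 ± 5i (complex conjugates)
General solution: y = e^(-3x)(C₁cos(5x) + C₂sin(5x))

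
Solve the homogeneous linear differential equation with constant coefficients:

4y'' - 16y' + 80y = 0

Characteristic equation: 4r² - 16r + 80 = 0
Divide by 4: r² - 4r + 20 = 0
Roots: r = 2 ± 4i (complex conjugates)
General solution: y = e^(2x)(C₁cos(4x) + C₂sin(4x))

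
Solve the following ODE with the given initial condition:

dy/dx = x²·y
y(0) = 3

General solution: y = Ce^(x³/3)
Applying IC y(0) = 3:
Particular solution: y = 3e^(x³/3)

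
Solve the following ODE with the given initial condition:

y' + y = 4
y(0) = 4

General solution: y = 4 + Ce^(-x)
Applying y(0) = 4: C = 4 - 4 = 0
Particular solution: y = 4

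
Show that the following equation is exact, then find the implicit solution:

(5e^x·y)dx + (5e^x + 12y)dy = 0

Verify exactness: ∂M/∂y = ∂N/∂x ✓
Find F(x,y) such that ∂F/∂x = M, ∂F/∂y = N
Solution: 5e^x·y + 6y² = C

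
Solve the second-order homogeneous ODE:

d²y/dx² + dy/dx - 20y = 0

Characteristic equation: r² + r - 20 = 0
Roots: r = 4, -5 (distinct real)
General solution: y = C₁e^(4x) + C₂e^(-5x)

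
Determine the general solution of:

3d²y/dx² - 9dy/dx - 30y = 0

Characteristic equation: 3r² - 9r - 30 = 0
Divide by 3: r² - 3r - 10 = 0
Roots: r = 5, -2 (distinct real)
General solution: y = C₁e^(5x) + C₂e^(-2x)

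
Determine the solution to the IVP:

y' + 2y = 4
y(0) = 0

General solution: y = 2 + Ce^(-2x)
Applying y(0) = 0: C = 0 - 2 = -2
Particular solution: y = 2 - 2e^(-2x)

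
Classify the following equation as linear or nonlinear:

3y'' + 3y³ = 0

Nonlinear (y³ term)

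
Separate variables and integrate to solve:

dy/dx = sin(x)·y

Separating variables and integrating:
ln|y| = -cos(x) + C

General solution: y = Ce^(-cos(x))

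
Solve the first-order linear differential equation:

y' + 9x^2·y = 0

Using integrating factor method:

General solution: y = Ce^(-3x^3)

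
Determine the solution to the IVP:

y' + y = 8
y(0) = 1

General solution: y = 8 + Ce^(-x)
Applying y(0) = 1: C = 1 - 8 = -7
Particular solution: y = 8 - 7e^(-x)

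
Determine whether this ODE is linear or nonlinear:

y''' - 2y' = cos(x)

Linear (y and its derivatives appear to the first power only, no products of y terms)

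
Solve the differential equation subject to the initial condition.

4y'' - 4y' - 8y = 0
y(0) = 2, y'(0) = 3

General solution: y = C₁e^(2x) + C₂e^(-x)
Applying ICs: C₁ = 5/3, C₂ = 1/3
Particular solution: y = (5/3)e^(2x) + (1/3)e^(-x)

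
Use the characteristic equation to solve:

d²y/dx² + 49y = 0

Characteristic equation: r² + 49 = 0
Roots: r = ±7i (complex conjugates)
General solution: y = C₁cos(7x) + C₂sin(7x)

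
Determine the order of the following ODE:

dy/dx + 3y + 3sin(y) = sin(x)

The order is 1 (highest derivative is of order 1).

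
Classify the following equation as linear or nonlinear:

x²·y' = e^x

Linear (y and its derivatives appear to the first power only, no products of y terms)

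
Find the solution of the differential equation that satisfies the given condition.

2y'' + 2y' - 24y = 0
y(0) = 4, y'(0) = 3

General solution: y = C₁e^(3x) + C₂e^(-4x)
Applying ICs: C₁ = 19/7, C₂ = 9/7
Particular solution: y = (19/7)e^(3x) + (9/7)e^(-4x)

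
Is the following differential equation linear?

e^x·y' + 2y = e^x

Yes. Linear (y and its derivatives appear to the first power only, no products of y terms)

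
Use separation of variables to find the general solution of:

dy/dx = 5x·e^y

Separating variables and integrating:
-e^(-y) = 5x²/2 + C

General solution: y = -ln(C - 5x²/2)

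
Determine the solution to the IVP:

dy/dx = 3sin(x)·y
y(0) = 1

General solution: y = Ce^(-3cos(x))
Applying IC y(0) = 1:
Particular solution: y = e^(3(1-cos(x)))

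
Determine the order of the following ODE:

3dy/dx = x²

The order is 1 (highest derivative is of order 1).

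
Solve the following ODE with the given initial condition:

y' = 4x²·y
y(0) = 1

General solution: y = Ce^(4x³/3)
Applying IC y(0) = 1:
Particular solution: y = e^(4x³/3)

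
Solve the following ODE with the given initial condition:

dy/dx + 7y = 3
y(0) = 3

General solution: y = 3/7 + Ce^(-7x)
Applying y(0) = 3: C = 3 - 3/7 = 18/7
Particular solution: y = 3/7 + (18/7)e^(-7x)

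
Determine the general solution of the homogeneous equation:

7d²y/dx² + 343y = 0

Characteristic equation: 7r² + 343 = 0
Divide by 7: r² + 49 = 0
Roots: r = ±7i (complex conjugates)
General solution: y = C₁cos(7x) + C₂sin(7x)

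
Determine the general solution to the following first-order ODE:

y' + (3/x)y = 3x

Using integrating factor method:

General solution: y = (3/5)x^2 + Cx^(-3)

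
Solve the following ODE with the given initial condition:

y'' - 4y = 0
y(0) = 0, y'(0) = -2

General solution: y = C₁e^(2x) + C₂e^(-2x)
Applying ICs: C₁ = -1/2, C₂ = 1/2
Particular solution: y = -(1/2)e^(2x) + (1/2)e^(-2x)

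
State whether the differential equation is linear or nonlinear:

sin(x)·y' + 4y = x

Linear (y and its derivatives appear to the first power only, no products of y terms)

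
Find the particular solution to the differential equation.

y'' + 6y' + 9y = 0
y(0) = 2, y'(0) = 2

General solution: y = (C₁ + C₂x)e^(-3x)
Repeated root r = -3
Applying ICs: C₁ = 2, C₂ = 8
Particular solution: y = (2 + 8x)e^(-3x)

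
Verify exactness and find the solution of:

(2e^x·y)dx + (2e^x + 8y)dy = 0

Verify exactness: ∂M/∂y = ∂N/∂x ✓
Find F(x,y) such that ∂F/∂x = M, ∂F/∂y = N
Solution: 2e^x·y + 4y² = C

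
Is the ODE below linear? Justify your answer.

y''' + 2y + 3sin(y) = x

No. Nonlinear (sin(y) is nonlinear in y)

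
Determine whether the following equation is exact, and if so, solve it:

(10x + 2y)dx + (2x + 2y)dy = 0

Verify exactness: ∂M/∂y = ∂N/∂x ✓
Find F(x,y) such that ∂F/∂x = M, ∂F/∂y = N
Solution: 5x² + 2xy + y² = C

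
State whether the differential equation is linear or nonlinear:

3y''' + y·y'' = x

Nonlinear (y·y'' term)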